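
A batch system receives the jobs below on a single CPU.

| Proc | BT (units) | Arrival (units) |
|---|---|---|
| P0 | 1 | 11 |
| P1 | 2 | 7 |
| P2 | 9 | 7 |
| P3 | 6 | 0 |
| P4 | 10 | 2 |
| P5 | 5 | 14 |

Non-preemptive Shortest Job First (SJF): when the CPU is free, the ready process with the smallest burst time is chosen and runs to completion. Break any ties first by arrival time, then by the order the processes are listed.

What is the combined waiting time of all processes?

Schedule: | P3 0-6 | P4 6-16 | P0 16-17 | P1 17-19 | P5 19-24 | P2 24-33 |
Completion: P0=17  P1=19  P2=33  P3=6  P4=16  P5=24
Turnaround (C−A): P0=6  P1=12  P2=26  P3=6  P4=14  P5=10
Waiting = turnaround − burst: P0=5, P1=10, P2=17, P3=0, P4=4, P5=5
Total waiting = 5 + 10 + 17 + 0 + 4 + 5 = 41

41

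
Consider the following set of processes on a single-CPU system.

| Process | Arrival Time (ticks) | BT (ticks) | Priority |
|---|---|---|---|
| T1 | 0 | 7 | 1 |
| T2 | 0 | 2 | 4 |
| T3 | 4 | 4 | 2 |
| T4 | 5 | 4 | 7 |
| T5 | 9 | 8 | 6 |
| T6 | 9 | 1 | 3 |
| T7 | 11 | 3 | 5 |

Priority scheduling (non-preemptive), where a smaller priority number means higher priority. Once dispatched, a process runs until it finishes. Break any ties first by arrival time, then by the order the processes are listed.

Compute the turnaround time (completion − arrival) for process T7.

Timeline: | T1 0-7 | T3 7-11 | T6 11-12 | T2 12-14 | T7 14-17 | T5 17-25 | T4 25-29 |
Completion: T1=7  T2=14  T3=11  T4=29  T5=25  T6=12  T7=17
Turnaround(T7) = completion − arrival = 17 − 11 = 6

6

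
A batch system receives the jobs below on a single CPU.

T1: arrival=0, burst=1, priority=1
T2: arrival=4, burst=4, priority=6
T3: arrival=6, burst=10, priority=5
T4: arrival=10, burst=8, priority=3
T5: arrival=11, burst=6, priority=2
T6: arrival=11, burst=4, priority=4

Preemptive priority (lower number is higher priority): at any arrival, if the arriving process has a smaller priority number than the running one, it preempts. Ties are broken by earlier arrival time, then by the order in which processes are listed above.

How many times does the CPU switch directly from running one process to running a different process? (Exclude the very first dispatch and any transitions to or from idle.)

Schedule: | T1 0-1 | idle 1-4 | T2 4-6 | T3 6-10 | T4 10-11 | T5 11-17 | T4 17-24 | T6 24-28 | T3 28-34 | T2 34-36 |
Completion: T1=1  T2=36  T3=34  T4=24  T5=17  T6=28
Turnaround (C−A): T1=1  T2=32  T3=28  T4=14  T5=6  T6=17

7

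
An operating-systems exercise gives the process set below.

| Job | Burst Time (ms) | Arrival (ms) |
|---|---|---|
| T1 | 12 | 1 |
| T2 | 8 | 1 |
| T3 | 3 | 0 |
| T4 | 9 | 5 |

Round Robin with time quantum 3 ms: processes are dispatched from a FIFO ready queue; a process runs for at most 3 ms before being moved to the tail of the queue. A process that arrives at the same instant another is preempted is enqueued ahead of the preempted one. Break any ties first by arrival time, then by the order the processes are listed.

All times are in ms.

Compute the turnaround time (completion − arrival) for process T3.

3

Timeline: | T3 0-3 | T1 3-6 | T2 6-9 | T4 9-12 | T1 12-15 | T2 15-18 | T4 18-21 | T1 21-24 | T2 24-26 | T4 26-29 | T1 29-32 |
Completion: T1=32  T2=26  T3=3  T4=29
Turnaround (C−A): T1=31  T2=25  T3=3  T4=24
Turnaround(T3) = completion − arrival = 3 − 0 = 3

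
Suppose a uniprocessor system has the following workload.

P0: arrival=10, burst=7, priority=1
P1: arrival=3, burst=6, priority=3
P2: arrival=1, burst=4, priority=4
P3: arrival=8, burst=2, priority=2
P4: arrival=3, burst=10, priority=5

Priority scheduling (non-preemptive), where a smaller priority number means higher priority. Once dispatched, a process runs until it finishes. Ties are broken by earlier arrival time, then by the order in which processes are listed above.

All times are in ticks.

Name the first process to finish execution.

P2

Timeline: | idle 0-1 | P2 1-5 | P1 5-11 | P0 11-18 | P3 18-20 | P4 20-30 |
Completion: P0=18  P1=11  P2=5  P3=20  P4=30
Turnaround (C−A): P0=8  P1=8  P2=4  P3=12  P4=27
Finish order: P2 → P1 → P0 → P3 → P4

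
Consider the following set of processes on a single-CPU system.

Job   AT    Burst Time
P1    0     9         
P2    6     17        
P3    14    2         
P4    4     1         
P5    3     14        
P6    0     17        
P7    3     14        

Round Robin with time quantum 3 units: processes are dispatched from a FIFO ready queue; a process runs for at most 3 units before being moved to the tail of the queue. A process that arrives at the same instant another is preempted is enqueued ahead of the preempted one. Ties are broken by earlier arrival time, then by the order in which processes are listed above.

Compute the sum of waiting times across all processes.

253

Gantt: | P1 0-3 | P6 3-6 | P5 6-9 | P7 9-12 | P1 12-15 | P4 15-16 | P2 16-19 | P6 19-22 | P5 22-25 | P7 25-28 | P3 28-30 | P1 30-33 | P2 33-36 | P6 36-39 | P5 39-42 | P7 42-45 | P2 45-48 | P6 48-51 | P5 51-54 | P7 54-57 | P2 57-60 | P6 60-63 | P5 63-65 | P7 65-67 | P2 67-70 | P6 70-72 | P2 72-74 |
Completion: P1=33  P2=74  P3=30  P4=16  P5=65  P6=72  P7=67
Waiting = turnaround − burst: P1=24, P2=51, P3=14, P4=11, P5=48, P6=55, P7=50
Total waiting = 24 + 51 + 14 + 11 + 48 + 55 + 50 = 253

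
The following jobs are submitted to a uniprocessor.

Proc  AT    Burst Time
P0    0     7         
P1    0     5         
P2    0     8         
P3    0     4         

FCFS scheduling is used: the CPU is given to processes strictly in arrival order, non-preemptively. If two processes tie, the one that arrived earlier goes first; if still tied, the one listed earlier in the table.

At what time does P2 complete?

20

Schedule: | P0 0-7 | P1 7-12 | P2 12-20 | P3 20-24 |
Completion: P0=7  P1=12  P2=20  P3=24
Turnaround (C−A): P0=7  P1=12  P2=20  P3=24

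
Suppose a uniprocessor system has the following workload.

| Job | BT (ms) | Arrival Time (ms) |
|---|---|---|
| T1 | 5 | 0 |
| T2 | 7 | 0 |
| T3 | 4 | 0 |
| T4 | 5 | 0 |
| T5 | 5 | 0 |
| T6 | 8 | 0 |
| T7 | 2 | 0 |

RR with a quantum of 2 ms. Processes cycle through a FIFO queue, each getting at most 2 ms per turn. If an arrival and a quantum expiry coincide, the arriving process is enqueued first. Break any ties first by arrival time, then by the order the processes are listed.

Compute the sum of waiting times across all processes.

Gantt: | T1 0-2 | T2 2-4 | T3 4-6 | T4 6-8 | T5 8-10 | T6 10-12 | T7 12-14 | T1 14-16 | T2 16-18 | T3 18-20 | T4 20-22 | T5 22-24 | T6 24-26 | T1 26-27 | T2 27-29 | T4 29-30 | T5 30-31 | T6 31-33 | T2 33-34 | T6 34-36 |
Completion: T1=27  T2=34  T3=20  T4=30  T5=31  T6=36  T7=14
Turnaround (C−A): T1=27  T2=34  T3=20  T4=30  T5=31  T6=36  T7=14
Waiting = turnaround − burst: T1=22, T2=27, T3=16, T4=25, T5=26, T6=28, T7=12
Total waiting = 22 + 27 + 16 + 25 + 26 + 28 + 12 = 156

156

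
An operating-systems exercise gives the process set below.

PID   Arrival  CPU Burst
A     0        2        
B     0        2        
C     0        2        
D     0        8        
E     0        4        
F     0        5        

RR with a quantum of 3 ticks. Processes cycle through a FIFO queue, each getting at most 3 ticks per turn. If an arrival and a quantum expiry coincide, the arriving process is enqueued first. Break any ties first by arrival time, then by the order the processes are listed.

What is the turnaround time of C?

Timeline: | A 0-2 | B 2-4 | C 4-6 | D 6-9 | E 9-12 | F 12-15 | D 15-18 | E 18-19 | F 19-21 | D 21-23 |
Completion: A=2  B=4  C=6  D=23  E=19  F=21
Turnaround(C) = completion − arrival = 6 − 0 = 6

6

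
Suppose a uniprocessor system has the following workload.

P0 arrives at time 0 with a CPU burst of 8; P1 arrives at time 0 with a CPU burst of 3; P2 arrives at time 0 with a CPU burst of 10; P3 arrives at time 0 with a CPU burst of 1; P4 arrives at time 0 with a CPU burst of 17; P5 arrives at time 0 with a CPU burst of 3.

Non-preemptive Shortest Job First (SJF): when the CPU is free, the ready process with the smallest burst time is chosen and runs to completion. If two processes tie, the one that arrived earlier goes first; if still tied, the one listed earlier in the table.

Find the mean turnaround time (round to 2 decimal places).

15.67

Timeline: | P3 0-1 | P1 1-4 | P5 4-7 | P0 7-15 | P2 15-25 | P4 25-42 |
Completion: P0=15  P1=4  P2=25  P3=1  P4=42  P5=7
Turnaround times: P0=15, P1=4, P2=25, P3=1, P4=42, P5=7
Average turnaround = (15+4+25+1+42+7) / 6 = 94/6 = 15.67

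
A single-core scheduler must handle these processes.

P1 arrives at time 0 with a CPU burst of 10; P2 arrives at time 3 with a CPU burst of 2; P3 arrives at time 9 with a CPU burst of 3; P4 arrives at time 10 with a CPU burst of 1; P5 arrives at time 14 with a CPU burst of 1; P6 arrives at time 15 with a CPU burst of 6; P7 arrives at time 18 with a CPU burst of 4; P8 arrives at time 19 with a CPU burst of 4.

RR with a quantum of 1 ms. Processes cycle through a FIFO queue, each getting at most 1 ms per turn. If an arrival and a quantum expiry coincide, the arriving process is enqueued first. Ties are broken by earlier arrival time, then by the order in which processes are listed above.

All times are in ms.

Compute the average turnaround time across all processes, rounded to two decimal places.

8.38

Timeline: | P1 0-3 | P2 3-4 | P1 4-5 | P2 5-6 | P1 6-9 | P3 9-10 | P1 10-11 | P4 11-12 | P3 12-13 | P1 13-14 | P3 14-15 | P5 15-16 | P1 16-17 | P6 17-18 | P7 18-19 | P6 19-20 | P8 20-21 | P7 21-22 | P6 22-23 | P8 23-24 | P7 24-25 | P6 25-26 | P8 26-27 | P7 27-28 | P6 28-29 | P8 29-30 | P6 30-31 |
Completion: P1=17  P2=6  P3=15  P4=12  P5=16  P6=31  P7=28  P8=30
Turnaround (C−A): P1=17  P2=3  P3=6  P4=2  P5=2  P6=16  P7=10  P8=11
Turnaround times: P1=17, P2=3, P3=6, P4=2, P5=2, P6=16, P7=10, P8=11
Average turnaround = (17+3+6+2+2+16+10+11) / 8 = 67/8 = 8.38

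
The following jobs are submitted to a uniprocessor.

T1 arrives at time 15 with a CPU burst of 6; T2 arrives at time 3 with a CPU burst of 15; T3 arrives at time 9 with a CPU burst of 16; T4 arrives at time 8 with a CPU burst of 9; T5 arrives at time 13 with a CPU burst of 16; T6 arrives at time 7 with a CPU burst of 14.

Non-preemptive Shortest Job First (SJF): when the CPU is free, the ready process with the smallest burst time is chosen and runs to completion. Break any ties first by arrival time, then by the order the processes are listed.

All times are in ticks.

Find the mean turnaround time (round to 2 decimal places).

Gantt: | idle 0-3 | T2 3-18 | T1 18-24 | T4 24-33 | T6 33-47 | T3 47-63 | T5 63-79 |
Completion: T1=24  T2=18  T3=63  T4=33  T5=79  T6=47
Turnaround times: T1=9, T2=15, T3=54, T4=25, T5=66, T6=40
Average turnaround = (9+15+54+25+66+40) / 6 = 209/6 = 34.83

34.83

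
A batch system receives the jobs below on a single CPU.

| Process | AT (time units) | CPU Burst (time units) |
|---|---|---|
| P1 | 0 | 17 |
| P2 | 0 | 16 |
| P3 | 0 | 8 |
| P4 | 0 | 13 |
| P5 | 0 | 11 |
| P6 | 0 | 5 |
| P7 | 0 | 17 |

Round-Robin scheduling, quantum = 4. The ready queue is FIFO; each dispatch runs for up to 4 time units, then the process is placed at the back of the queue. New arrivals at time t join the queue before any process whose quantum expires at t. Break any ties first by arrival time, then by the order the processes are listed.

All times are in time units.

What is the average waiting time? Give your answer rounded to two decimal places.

57.71

Gantt: | P1 0-4 | P2 4-8 | P3 8-12 | P4 12-16 | P5 16-20 | P6 20-24 | P7 24-28 | P1 28-32 | P2 32-36 | P3 36-40 | P4 40-44 | P5 44-48 | P6 48-49 | P7 49-53 | P1 53-57 | P2 57-61 | P4 61-65 | P5 65-68 | P7 68-72 | P1 72-76 | P2 76-80 | P4 80-81 | P7 81-85 | P1 85-86 | P7 86-87 |
Completion: P1=86  P2=80  P3=40  P4=81  P5=68  P6=49  P7=87
Turnaround (C−A): P1=86  P2=80  P3=40  P4=81  P5=68  P6=49  P7=87
Waiting times: P1=69, P2=64, P3=32, P4=68, P5=57, P6=44, P7=70
Average waiting = (69+64+32+68+57+44+70) / 7 = 404/7 = 57.71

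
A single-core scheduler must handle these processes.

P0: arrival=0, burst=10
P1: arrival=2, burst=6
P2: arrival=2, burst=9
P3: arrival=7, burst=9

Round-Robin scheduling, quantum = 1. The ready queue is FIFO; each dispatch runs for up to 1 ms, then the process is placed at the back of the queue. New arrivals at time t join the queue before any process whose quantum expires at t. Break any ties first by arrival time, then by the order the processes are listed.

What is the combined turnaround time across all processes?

106

Gantt: | P0 0-2 | P1 2-3 | P2 3-4 | P0 4-5 | P1 5-6 | P2 6-7 | P0 7-8 | P1 8-9 | P3 9-10 | P2 10-11 | P0 11-12 | P1 12-13 | P3 13-14 | P2 14-15 | P0 15-16 | P1 16-17 | P3 17-18 | P2 18-19 | P0 19-20 | P1 20-21 | P3 21-22 | P2 22-23 | P0 23-24 | P3 24-25 | P2 25-26 | P0 26-27 | P3 27-28 | P2 28-29 | P0 29-30 | P3 30-31 | P2 31-32 | P3 32-34 |
Completion: P0=30  P1=21  P2=32  P3=34
Turnaround = completion − arrival: P0=30, P1=19, P2=30, P3=27
Total turnaround = 30 + 19 + 30 + 27 = 106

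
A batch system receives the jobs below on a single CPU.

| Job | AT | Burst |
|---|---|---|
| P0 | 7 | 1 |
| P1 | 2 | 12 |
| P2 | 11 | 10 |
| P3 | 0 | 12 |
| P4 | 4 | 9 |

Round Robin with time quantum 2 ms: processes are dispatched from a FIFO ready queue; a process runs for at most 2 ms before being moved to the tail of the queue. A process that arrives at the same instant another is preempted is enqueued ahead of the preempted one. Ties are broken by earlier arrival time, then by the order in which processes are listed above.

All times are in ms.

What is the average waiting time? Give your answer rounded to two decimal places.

20.80

Timeline: | P3 0-2 | P1 2-4 | P3 4-6 | P4 6-8 | P1 8-10 | P3 10-12 | P0 12-13 | P4 13-15 | P1 15-17 | P2 17-19 | P3 19-21 | P4 21-23 | P1 23-25 | P2 25-27 | P3 27-29 | P4 29-31 | P1 31-33 | P2 33-35 | P3 35-37 | P4 37-38 | P1 38-40 | P2 40-44 |
Completion: P0=13  P1=40  P2=44  P3=37  P4=38
Waiting times: P0=5, P1=26, P2=23, P3=25, P4=25
Average waiting = (5+26+23+25+25) / 5 = 104/5 = 20.80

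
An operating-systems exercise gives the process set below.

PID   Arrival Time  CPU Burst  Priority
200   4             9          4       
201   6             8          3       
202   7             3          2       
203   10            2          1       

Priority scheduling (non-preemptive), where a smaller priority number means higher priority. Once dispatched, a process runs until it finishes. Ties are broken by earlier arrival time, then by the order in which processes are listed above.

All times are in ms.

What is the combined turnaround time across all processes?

Schedule: | idle 0-4 | 200 4-13 | 203 13-15 | 202 15-18 | 201 18-26 |
Completion: 200=13  201=26  202=18  203=15
Turnaround = completion − arrival: 200=9, 201=20, 202=11, 203=5
Total turnaround = 9 + 20 + 11 + 5 = 45

45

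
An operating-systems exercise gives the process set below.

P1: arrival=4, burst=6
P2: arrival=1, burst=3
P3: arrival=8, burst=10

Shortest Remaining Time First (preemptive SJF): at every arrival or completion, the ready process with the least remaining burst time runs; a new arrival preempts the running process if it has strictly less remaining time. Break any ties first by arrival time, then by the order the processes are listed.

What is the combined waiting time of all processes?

Gantt: | idle 0-1 | P2 1-4 | P1 4-10 | P3 10-20 |
Completion: P1=10  P2=4  P3=20
Turnaround (C−A): P1=6  P2=3  P3=12
Waiting = turnaround − burst: P1=0, P2=0, P3=2
Total waiting = 0 + 0 + 2 = 2

2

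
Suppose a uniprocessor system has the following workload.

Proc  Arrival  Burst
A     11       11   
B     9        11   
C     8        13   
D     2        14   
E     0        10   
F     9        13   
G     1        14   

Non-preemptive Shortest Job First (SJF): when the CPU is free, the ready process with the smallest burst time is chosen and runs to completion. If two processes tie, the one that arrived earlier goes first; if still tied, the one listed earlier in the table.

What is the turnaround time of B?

12

Gantt: | E 0-10 | B 10-21 | A 21-32 | C 32-45 | F 45-58 | G 58-72 | D 72-86 |
Completion: A=32  B=21  C=45  D=86  E=10  F=58  G=72
Turnaround (C−A): A=21  B=12  C=37  D=84  E=10  F=49  G=71
Turnaround(B) = completion − arrival = 21 − 9 = 12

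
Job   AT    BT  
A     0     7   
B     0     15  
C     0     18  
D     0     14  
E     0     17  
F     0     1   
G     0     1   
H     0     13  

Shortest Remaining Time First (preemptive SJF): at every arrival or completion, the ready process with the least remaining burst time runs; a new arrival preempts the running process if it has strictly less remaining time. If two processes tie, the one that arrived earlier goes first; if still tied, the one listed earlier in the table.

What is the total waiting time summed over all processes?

Timeline: | F 0-1 | G 1-2 | A 2-9 | H 9-22 | D 22-36 | B 36-51 | E 51-68 | C 68-86 |
Completion: A=9  B=51  C=86  D=36  E=68  F=1  G=2  H=22
Turnaround (C−A): A=9  B=51  C=86  D=36  E=68  F=1  G=2  H=22
Waiting = turnaround − burst: A=2, B=36, C=68, D=22, E=51, F=0, G=1, H=9
Total waiting = 2 + 36 + 68 + 22 + 51 + 0 + 1 + 9 = 189

189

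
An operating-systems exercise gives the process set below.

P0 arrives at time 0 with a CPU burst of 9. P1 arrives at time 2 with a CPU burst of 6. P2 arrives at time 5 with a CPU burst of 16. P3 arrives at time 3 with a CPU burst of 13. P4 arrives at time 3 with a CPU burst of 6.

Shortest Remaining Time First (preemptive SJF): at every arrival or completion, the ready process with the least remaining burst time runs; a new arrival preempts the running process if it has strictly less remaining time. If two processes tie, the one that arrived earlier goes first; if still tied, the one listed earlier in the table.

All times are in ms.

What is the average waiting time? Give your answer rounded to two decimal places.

12.80

Timeline: | P0 0-2 | P1 2-8 | P4 8-14 | P0 14-21 | P3 21-34 | P2 34-50 |
Completion: P0=21  P1=8  P2=50  P3=34  P4=14
Turnaround (C−A): P0=21  P1=6  P2=45  P3=31  P4=11
Waiting times: P0=12, P1=0, P2=29, P3=18, P4=5
Average waiting = (12+0+29+18+5) / 5 = 64/5 = 12.80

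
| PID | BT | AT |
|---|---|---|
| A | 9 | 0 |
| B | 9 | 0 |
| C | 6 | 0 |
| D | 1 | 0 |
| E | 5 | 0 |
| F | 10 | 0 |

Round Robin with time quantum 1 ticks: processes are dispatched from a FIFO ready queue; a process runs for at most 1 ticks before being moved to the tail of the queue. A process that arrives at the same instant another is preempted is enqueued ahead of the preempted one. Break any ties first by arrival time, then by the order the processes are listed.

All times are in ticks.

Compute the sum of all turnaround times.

Timeline: | A 0-1 | B 1-2 | C 2-3 | D 3-4 | E 4-5 | F 5-6 | A 6-7 | B 7-8 | C 8-9 | E 9-10 | F 10-11 | A 11-12 | B 12-13 | C 13-14 | E 14-15 | F 15-16 | A 16-17 | B 17-18 | C 18-19 | E 19-20 | F 20-21 | A 21-22 | B 22-23 | C 23-24 | E 24-25 | F 25-26 | A 26-27 | B 27-28 | C 28-29 | F 29-30 | A 30-31 | B 31-32 | F 32-33 | A 33-34 | B 34-35 | F 35-36 | A 36-37 | B 37-38 | F 38-40 |
Completion: A=37  B=38  C=29  D=4  E=25  F=40
Turnaround (C−A): A=37  B=38  C=29  D=4  E=25  F=40
Turnaround = completion − arrival: A=37, B=38, C=29, D=4, E=25, F=40
Total turnaround = 37 + 38 + 29 + 4 + 25 + 40 = 173

173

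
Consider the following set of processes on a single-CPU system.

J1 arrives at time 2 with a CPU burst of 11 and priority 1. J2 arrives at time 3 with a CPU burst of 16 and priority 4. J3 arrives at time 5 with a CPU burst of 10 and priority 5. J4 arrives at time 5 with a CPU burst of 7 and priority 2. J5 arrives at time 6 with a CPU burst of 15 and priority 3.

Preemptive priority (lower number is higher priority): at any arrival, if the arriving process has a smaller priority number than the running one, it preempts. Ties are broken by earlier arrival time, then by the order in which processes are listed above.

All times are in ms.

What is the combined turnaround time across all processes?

Schedule: | idle 0-2 | J1 2-13 | J4 13-20 | J5 20-35 | J2 35-51 | J3 51-61 |
Completion: J1=13  J2=51  J3=61  J4=20  J5=35
Turnaround = completion − arrival: J1=11, J2=48, J3=56, J4=15, J5=29
Total turnaround = 11 + 48 + 56 + 15 + 29 = 159

159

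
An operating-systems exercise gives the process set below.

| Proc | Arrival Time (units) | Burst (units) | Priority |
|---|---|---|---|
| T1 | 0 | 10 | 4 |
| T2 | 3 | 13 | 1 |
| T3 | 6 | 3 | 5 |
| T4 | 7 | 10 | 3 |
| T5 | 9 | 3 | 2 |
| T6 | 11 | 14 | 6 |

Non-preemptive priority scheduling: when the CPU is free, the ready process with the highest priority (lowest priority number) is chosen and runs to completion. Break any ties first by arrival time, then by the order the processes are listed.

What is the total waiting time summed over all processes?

98

Timeline: | T1 0-10 | T2 10-23 | T5 23-26 | T4 26-36 | T3 36-39 | T6 39-53 |
Completion: T1=10  T2=23  T3=39  T4=36  T5=26  T6=53
Turnaround (C−A): T1=10  T2=20  T3=33  T4=29  T5=17  T6=42
Waiting = turnaround − burst: T1=0, T2=7, T3=30, T4=19, T5=14, T6=28
Total waiting = 0 + 7 + 30 + 19 + 14 + 28 = 98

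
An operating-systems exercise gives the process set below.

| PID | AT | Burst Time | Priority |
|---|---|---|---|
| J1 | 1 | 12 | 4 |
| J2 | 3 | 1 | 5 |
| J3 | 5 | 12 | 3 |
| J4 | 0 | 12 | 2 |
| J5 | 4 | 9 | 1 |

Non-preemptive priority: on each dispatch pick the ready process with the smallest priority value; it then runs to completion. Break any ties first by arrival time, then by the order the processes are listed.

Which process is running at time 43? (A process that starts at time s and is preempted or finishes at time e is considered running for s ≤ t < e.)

Gantt: | J4 0-12 | J5 12-21 | J3 21-33 | J1 33-45 | J2 45-46 |
Completion: J1=45  J2=46  J3=33  J4=12  J5=21
Turnaround (C−A): J1=44  J2=43  J3=28  J4=12  J5=17

J1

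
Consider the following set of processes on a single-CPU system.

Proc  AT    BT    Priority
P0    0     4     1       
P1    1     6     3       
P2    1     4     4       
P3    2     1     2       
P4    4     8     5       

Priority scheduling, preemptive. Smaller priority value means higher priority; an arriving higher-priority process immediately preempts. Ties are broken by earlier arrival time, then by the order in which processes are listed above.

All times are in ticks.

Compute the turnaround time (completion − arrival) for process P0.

Gantt: | P0 0-4 | P3 4-5 | P1 5-11 | P2 11-15 | P4 15-23 |
Completion: P0=4  P1=11  P2=15  P3=5  P4=23
Turnaround(P0) = completion − arrival = 4 − 0 = 4

4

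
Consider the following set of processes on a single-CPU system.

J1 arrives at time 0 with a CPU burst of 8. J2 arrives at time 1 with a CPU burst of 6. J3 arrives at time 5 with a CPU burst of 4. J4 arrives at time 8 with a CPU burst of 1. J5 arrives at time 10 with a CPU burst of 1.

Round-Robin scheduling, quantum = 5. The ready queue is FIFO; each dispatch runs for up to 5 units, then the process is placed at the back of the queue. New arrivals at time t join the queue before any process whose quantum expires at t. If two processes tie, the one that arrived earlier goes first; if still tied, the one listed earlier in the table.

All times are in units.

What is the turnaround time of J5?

Schedule: | J1 0-5 | J2 5-10 | J3 10-14 | J1 14-17 | J4 17-18 | J5 18-19 | J2 19-20 |
Completion: J1=17  J2=20  J3=14  J4=18  J5=19
Turnaround(J5) = completion − arrival = 19 − 10 = 9

9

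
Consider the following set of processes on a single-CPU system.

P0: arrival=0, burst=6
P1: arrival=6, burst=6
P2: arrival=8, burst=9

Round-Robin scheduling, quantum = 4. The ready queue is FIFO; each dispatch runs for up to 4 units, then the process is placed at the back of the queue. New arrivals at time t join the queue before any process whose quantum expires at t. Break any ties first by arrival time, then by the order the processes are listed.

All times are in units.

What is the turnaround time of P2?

13

Gantt: | P0 0-6 | P1 6-10 | P2 10-14 | P1 14-16 | P2 16-21 |
Completion: P0=6  P1=16  P2=21
Turnaround(P2) = completion − arrival = 21 − 8 = 13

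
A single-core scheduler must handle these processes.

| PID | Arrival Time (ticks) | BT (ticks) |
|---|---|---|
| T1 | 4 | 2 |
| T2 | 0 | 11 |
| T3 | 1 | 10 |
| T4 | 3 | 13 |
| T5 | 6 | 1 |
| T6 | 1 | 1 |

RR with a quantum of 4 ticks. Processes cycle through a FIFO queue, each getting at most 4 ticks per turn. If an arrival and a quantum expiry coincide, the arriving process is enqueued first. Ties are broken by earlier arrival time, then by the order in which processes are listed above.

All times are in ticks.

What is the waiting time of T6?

Gantt: | T2 0-4 | T3 4-8 | T6 8-9 | T4 9-13 | T1 13-15 | T2 15-19 | T5 19-20 | T3 20-24 | T4 24-28 | T2 28-31 | T3 31-33 | T4 33-38 |
Completion: T1=15  T2=31  T3=33  T4=38  T5=20  T6=9
Turnaround (C−A): T1=11  T2=31  T3=32  T4=35  T5=14  T6=8
Waiting(T6) = turnaround − burst = 8 − 1 = 7

7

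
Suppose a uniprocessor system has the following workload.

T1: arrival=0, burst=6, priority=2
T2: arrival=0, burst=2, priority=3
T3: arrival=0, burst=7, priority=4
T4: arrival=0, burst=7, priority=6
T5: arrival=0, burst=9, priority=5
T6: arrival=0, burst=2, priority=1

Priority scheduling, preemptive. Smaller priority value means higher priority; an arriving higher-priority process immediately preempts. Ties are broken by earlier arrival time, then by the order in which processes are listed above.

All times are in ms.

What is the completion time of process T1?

Timeline: | T6 0-2 | T1 2-8 | T2 8-10 | T3 10-17 | T5 17-26 | T4 26-33 |
Completion: T1=8  T2=10  T3=17  T4=33  T5=26  T6=2

8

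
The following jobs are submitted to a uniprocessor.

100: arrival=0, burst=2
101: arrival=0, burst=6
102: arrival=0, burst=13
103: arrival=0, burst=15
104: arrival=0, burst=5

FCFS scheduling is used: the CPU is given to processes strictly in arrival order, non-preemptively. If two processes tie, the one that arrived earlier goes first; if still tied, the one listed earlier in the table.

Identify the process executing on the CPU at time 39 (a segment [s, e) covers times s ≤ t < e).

104

Timeline: | 100 0-2 | 101 2-8 | 102 8-21 | 103 21-36 | 104 36-41 |
Completion: 100=2  101=8  102=21  103=36  104=41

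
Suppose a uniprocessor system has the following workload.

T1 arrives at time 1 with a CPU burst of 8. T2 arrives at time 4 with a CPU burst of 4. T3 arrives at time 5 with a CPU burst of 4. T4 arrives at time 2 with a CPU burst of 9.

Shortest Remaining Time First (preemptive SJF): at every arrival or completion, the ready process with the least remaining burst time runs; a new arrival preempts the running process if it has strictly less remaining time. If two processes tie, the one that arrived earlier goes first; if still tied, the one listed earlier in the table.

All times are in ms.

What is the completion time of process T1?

17

Schedule: | idle 0-1 | T1 1-4 | T2 4-8 | T3 8-12 | T1 12-17 | T4 17-26 |
Completion: T1=17  T2=8  T3=12  T4=26
Turnaround (C−A): T1=16  T2=4  T3=7  T4=24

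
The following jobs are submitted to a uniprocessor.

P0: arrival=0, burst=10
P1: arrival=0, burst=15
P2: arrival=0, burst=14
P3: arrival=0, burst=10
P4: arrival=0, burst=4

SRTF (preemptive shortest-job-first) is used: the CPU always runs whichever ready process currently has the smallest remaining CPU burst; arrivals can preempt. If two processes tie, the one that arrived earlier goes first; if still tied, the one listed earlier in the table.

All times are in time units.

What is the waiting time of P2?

Schedule: | P4 0-4 | P0 4-14 | P3 14-24 | P2 24-38 | P1 38-53 |
Completion: P0=14  P1=53  P2=38  P3=24  P4=4
Turnaround (C−A): P0=14  P1=53  P2=38  P3=24  P4=4
Waiting(P2) = turnaround − burst = 38 − 14 = 24

24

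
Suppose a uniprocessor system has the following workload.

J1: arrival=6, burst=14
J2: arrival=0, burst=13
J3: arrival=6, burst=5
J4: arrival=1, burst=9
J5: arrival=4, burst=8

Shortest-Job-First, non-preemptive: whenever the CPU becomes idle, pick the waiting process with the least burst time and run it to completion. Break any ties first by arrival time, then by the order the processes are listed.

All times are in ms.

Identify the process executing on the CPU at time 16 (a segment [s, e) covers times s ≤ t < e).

J3

Timeline: | J2 0-13 | J3 13-18 | J5 18-26 | J4 26-35 | J1 35-49 |
Completion: J1=49  J2=13  J3=18  J4=35  J5=26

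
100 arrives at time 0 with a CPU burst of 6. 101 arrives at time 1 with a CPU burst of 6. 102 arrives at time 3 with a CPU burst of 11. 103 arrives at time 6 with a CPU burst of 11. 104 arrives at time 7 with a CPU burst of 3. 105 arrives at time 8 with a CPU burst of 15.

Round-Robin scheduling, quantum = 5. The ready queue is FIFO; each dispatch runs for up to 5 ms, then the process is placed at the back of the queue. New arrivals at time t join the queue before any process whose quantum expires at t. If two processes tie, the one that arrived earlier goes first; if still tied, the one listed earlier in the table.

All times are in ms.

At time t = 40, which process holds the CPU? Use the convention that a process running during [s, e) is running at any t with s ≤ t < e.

Timeline: | 100 0-5 | 101 5-10 | 102 10-15 | 100 15-16 | 103 16-21 | 104 21-24 | 105 24-29 | 101 29-30 | 102 30-35 | 103 35-40 | 105 40-45 | 102 45-46 | 103 46-47 | 105 47-52 |
Completion: 100=16  101=30  102=46  103=47  104=24  105=52
Turnaround (C−A): 100=16  101=29  102=43  103=41  104=17  105=44

105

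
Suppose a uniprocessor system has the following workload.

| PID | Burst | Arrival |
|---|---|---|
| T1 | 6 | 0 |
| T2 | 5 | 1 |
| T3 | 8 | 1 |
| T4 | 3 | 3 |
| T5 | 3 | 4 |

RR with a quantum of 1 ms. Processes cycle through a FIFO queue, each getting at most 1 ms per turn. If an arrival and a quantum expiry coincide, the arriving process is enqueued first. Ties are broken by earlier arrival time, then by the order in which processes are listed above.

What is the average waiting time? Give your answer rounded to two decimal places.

13.40

Schedule: | T1 0-1 | T2 1-2 | T3 2-3 | T1 3-4 | T2 4-5 | T4 5-6 | T3 6-7 | T5 7-8 | T1 8-9 | T2 9-10 | T4 10-11 | T3 11-12 | T5 12-13 | T1 13-14 | T2 14-15 | T4 15-16 | T3 16-17 | T5 17-18 | T1 18-19 | T2 19-20 | T3 20-21 | T1 21-22 | T3 22-25 |
Completion: T1=22  T2=20  T3=25  T4=16  T5=18
Waiting times: T1=16, T2=14, T3=16, T4=10, T5=11
Average waiting = (16+14+16+10+11) / 5 = 67/5 = 13.40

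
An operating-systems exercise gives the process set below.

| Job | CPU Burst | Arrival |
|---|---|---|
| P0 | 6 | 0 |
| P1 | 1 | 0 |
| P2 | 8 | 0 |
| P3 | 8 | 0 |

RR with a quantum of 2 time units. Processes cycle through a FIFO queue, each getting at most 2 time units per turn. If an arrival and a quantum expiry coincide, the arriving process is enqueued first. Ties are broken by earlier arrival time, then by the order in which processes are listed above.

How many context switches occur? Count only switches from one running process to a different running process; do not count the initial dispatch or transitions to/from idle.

Gantt: | P0 0-2 | P1 2-3 | P2 3-5 | P3 5-7 | P0 7-9 | P2 9-11 | P3 11-13 | P0 13-15 | P2 15-17 | P3 17-19 | P2 19-21 | P3 21-23 |
Completion: P0=15  P1=3  P2=21  P3=23
Turnaround (C−A): P0=15  P1=3  P2=21  P3=23

11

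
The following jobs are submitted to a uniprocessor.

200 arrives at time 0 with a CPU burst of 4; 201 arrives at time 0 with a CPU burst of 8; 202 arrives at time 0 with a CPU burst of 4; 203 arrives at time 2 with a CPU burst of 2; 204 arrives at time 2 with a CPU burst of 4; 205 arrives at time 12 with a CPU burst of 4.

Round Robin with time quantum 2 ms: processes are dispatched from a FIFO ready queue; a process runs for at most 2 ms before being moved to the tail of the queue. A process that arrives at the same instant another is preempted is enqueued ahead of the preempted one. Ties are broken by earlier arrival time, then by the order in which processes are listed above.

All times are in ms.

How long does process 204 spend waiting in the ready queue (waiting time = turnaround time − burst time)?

12

Schedule: | 200 0-2 | 201 2-4 | 202 4-6 | 203 6-8 | 204 8-10 | 200 10-12 | 201 12-14 | 202 14-16 | 204 16-18 | 205 18-20 | 201 20-22 | 205 22-24 | 201 24-26 |
Completion: 200=12  201=26  202=16  203=8  204=18  205=24
Waiting(204) = turnaround − burst = 16 − 4 = 12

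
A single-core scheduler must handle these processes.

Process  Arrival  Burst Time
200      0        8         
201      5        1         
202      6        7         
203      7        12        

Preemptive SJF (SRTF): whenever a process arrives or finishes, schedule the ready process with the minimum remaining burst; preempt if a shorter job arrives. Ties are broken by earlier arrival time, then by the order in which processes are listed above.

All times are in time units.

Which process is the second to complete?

200

Schedule: | 200 0-5 | 201 5-6 | 200 6-9 | 202 9-16 | 203 16-28 |
Completion: 200=9  201=6  202=16  203=28
Turnaround (C−A): 200=9  201=1  202=10  203=21
Finish order: 201 → 200 → 202 → 203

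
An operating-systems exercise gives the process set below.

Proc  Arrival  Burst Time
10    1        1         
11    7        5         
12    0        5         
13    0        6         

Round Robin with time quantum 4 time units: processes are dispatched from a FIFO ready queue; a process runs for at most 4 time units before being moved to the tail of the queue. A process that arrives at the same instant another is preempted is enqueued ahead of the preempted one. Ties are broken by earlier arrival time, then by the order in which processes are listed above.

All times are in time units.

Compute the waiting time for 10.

7

Gantt: | 12 0-4 | 13 4-8 | 10 8-9 | 12 9-10 | 11 10-14 | 13 14-16 | 11 16-17 |
Completion: 10=9  11=17  12=10  13=16
Turnaround (C−A): 10=8  11=10  12=10  13=16
Waiting(10) = turnaround − burst = 8 − 1 = 7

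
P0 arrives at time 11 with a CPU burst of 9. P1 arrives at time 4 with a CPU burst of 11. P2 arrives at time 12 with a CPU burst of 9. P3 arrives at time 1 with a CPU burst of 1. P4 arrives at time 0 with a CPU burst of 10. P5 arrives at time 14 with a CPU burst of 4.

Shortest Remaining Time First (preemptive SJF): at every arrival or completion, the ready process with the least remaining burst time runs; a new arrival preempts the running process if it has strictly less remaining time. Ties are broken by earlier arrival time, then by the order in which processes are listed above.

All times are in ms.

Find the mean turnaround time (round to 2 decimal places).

15.00

Gantt: | P4 0-1 | P3 1-2 | P4 2-11 | P0 11-14 | P5 14-18 | P0 18-24 | P2 24-33 | P1 33-44 |
Completion: P0=24  P1=44  P2=33  P3=2  P4=11  P5=18
Turnaround (C−A): P0=13  P1=40  P2=21  P3=1  P4=11  P5=4
Turnaround times: P0=13, P1=40, P2=21, P3=1, P4=11, P5=4
Average turnaround = (13+40+21+1+11+4) / 6 = 90/6 = 15.00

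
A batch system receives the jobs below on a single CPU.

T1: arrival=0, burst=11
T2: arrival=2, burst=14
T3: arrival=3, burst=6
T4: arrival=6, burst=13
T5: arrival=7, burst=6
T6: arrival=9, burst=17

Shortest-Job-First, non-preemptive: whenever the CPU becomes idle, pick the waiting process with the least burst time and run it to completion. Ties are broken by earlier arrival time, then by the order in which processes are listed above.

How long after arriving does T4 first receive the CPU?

Schedule: | T1 0-11 | T3 11-17 | T5 17-23 | T4 23-36 | T2 36-50 | T6 50-67 |
Completion: T1=11  T2=50  T3=17  T4=36  T5=23  T6=67
Response(T4) = first start − arrival = 23 − 6 = 17

17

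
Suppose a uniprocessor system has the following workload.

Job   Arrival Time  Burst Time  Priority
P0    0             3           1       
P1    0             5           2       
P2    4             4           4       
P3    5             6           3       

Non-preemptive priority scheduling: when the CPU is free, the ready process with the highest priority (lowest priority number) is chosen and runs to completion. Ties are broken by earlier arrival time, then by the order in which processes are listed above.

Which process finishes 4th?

P2

Timeline: | P0 0-3 | P1 3-8 | P3 8-14 | P2 14-18 |
Completion: P0=3  P1=8  P2=18  P3=14
Turnaround (C−A): P0=3  P1=8  P2=14  P3=9
Finish order: P0 → P1 → P3 → P2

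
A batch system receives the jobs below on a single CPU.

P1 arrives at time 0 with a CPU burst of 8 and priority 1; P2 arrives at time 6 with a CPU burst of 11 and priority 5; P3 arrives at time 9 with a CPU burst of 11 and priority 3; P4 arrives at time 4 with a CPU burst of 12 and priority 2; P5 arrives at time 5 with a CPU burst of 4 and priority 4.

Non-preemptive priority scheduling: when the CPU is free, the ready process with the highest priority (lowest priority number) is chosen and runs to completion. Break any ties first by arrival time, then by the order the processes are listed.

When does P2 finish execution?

Timeline: | P1 0-8 | P4 8-20 | P3 20-31 | P5 31-35 | P2 35-46 |
Completion: P1=8  P2=46  P3=31  P4=20  P5=35

46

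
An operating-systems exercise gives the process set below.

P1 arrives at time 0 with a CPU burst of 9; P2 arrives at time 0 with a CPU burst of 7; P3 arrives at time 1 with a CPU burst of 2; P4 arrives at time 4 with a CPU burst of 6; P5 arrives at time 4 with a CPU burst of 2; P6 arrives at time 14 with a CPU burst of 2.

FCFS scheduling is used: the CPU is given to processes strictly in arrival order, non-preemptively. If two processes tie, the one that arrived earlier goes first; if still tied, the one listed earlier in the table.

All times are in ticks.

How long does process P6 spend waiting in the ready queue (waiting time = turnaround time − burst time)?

12

Schedule: | P1 0-9 | P2 9-16 | P3 16-18 | P4 18-24 | P5 24-26 | P6 26-28 |
Completion: P1=9  P2=16  P3=18  P4=24  P5=26  P6=28
Turnaround (C−A): P1=9  P2=16  P3=17  P4=20  P5=22  P6=14
Waiting(P6) = turnaround − burst = 14 − 2 = 12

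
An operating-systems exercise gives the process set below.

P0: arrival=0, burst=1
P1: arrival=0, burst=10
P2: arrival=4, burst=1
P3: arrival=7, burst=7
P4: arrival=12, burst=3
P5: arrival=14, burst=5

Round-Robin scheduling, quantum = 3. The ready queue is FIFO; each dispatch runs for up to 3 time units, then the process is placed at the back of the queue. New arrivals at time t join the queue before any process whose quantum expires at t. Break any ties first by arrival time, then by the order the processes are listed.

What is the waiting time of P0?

0

Timeline: | P0 0-1 | P1 1-4 | P2 4-5 | P1 5-8 | P3 8-11 | P1 11-14 | P3 14-17 | P4 17-20 | P5 20-23 | P1 23-24 | P3 24-25 | P5 25-27 |
Completion: P0=1  P1=24  P2=5  P3=25  P4=20  P5=27
Turnaround (C−A): P0=1  P1=24  P2=1  P3=18  P4=8  P5=13
Waiting(P0) = turnaround − burst = 1 − 1 = 0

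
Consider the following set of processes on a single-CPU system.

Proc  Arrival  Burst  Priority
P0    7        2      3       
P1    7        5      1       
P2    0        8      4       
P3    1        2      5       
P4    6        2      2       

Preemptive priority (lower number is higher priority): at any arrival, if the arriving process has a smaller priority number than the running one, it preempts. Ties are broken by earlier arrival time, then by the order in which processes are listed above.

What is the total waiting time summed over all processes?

Timeline: | P2 0-6 | P4 6-7 | P1 7-12 | P4 12-13 | P0 13-15 | P2 15-17 | P3 17-19 |
Completion: P0=15  P1=12  P2=17  P3=19  P4=13
Turnaround (C−A): P0=8  P1=5  P2=17  P3=18  P4=7
Waiting = turnaround − burst: P0=6, P1=0, P2=9, P3=16, P4=5
Total waiting = 6 + 0 + 9 + 16 + 5 = 36

36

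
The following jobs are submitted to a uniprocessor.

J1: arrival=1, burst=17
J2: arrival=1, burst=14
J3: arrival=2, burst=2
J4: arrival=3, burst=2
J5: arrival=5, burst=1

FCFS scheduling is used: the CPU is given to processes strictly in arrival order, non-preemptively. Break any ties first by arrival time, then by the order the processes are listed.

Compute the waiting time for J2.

17

Schedule: | idle 0-1 | J1 1-18 | J2 18-32 | J3 32-34 | J4 34-36 | J5 36-37 |
Completion: J1=18  J2=32  J3=34  J4=36  J5=37
Turnaround (C−A): J1=17  J2=31  J3=32  J4=33  J5=32
Waiting(J2) = turnaround − burst = 31 − 14 = 17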